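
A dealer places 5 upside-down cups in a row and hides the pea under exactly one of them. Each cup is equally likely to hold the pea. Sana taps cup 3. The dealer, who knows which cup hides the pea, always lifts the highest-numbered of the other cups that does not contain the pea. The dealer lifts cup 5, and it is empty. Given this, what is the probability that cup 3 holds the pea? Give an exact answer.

Apply Bayes' rule, conditioning on where the pea actually is.
If it is under any of cups 1, 2, 3, and 4 (prior 1/5 each): cup 5 is the highest-numbered option available, probability 1; weight (1/5)·1 = 1/5 each.
If it is under cup 5 (prior 1/5): the dealer opened cup 5, so this case is ruled out; weight (1/5)·0 = 0.
The weights sum to 4/5.
So P(the pea under cup 3 | the dealer opened cup 5) = (1/5) / (4/5) = 1/4.

1/4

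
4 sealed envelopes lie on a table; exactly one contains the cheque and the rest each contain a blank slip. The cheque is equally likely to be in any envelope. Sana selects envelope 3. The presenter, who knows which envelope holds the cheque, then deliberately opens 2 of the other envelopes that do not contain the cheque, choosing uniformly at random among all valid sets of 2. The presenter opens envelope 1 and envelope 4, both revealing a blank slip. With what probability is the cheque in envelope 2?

Condition on the true location of the cheque.
If it is in either of envelopes 1 and 4 (prior 1/4 each): that envelope was opened and seen not to hold the prize — ruled out; weight (1/4)·0 = 0 each.
If it is in envelope 2 (prior 1/4): the presenter has no choice, probability 1; weight (1/4)·1 = 1/4.
If it is in envelope 3 (prior 1/4): the presenter has 3 equally likely choices, so probability 1/3; weight (1/4)·(1/3) = 1/12.
The weights sum to 1/3.
So P(the cheque in envelope 2 | the presenter opened envelope 1 and envelope 4) = (1/4) / (1/3) = 3/4.

3/4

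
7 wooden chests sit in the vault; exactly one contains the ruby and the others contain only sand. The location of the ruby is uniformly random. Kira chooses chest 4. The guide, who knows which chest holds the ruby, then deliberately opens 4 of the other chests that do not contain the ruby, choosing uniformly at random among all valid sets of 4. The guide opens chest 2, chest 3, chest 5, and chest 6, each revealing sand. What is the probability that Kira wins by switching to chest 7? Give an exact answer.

Consider each possible location of the ruby in turn.
If it is in either of chests 1 and 7 (prior 1/7 each): the guide has 5 equally likely choices, so probability 1/5; weight (1/7)·(1/5) = 1/35 each.
If it is in any of chests 2, 3, 5, and 6 (prior 1/7 each): that chest was opened and seen not to hold the prize — ruled out; weight (1/7)·0 = 0 each.
If it is in chest 4 (prior 1/7): the guide has 15 equally likely choices, so probability 1/15; weight (1/7)·(1/15) = 1/105.
The weights sum to 1/15.
So P(the ruby in chest 7 | the guide opened chest 2, chest 3, chest 5, and chest 6) = (1/35) / (1/15) = 3/7.

3/7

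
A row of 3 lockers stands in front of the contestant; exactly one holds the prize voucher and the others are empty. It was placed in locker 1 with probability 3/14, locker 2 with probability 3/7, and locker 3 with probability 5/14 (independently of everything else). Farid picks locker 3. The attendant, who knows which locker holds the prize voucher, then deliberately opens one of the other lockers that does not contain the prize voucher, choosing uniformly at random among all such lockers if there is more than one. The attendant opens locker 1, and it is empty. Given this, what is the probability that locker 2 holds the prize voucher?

12/17

Condition on the true location of the prize voucher.
If it is in locker 1 (prior 3/14): the attendant opened locker 1, so this case is ruled out; weight (3/14)·0 = 0.
If it is in locker 2 (prior 3/7): the attendant has no choice, probability 1; weight (3/7)·1 = 3/7.
If it is in locker 3 (prior 5/14): the attendant has 2 equally likely choices, so probability 1/2; weight (5/14)·(1/2) = 5/28.
The weights sum to 17/28.
So P(the prize voucher in locker 2 | the attendant opened locker 1) = (3/7) / (17/28) = 12/17.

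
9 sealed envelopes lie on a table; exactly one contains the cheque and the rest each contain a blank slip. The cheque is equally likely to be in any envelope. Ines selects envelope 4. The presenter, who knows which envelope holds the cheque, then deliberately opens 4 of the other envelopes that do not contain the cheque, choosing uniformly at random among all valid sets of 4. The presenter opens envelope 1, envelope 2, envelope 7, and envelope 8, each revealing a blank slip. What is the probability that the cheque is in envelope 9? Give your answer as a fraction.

2/9

Apply Bayes' rule, conditioning on where the cheque actually is.
If it is in any of envelopes 1, 2, 7, and 8 (prior 1/9 each): that envelope was opened and seen not to hold the prize — ruled out; weight (1/9)·0 = 0 each.
If it is in any of envelopes 3, 5, 6, and 9 (prior 1/9 each): the presenter has 35 equally likely choices, so probability 1/35; weight (1/9)·(1/35) = 1/315 each.
If it is in envelope 4 (prior 1/9): the presenter has 70 equally likely choices, so probability 1/70; weight (1/9)·(1/70) = 1/630.
The weights sum to 1/70.
So P(the cheque in envelope 9 | the presenter opened envelope 1, envelope 2, envelope 7, and envelope 8) = (1/315) / (1/70) = 2/9.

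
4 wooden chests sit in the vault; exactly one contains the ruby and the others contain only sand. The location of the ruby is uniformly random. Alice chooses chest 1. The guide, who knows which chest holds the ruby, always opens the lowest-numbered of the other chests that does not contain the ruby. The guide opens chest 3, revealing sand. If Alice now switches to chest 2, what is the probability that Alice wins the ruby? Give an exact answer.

1

Consider each possible location of the ruby in turn.
If it is in either of chests 1 and 4 (prior 1/4 each): the guide would have opened chest 2 instead, probability 0; weight (1/4)·0 = 0 each.
If it is in chest 2 (prior 1/4): chest 3 is the lowest-numbered option available, probability 1; weight (1/4)·1 = 1/4.
If it is in chest 3 (prior 1/4): the guide opened chest 3, so this case is ruled out; weight (1/4)·0 = 0.
The weights sum to 1/4.
So P(the ruby in chest 2 | the guide opened chest 3) = (1/4) / (1/4) = 1.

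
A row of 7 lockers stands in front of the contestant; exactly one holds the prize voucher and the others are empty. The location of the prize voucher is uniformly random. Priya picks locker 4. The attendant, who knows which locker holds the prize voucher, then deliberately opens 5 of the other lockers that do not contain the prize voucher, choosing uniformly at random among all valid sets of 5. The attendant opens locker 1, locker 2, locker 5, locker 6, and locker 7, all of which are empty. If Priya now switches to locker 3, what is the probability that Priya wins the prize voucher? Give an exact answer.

6/7

Apply Bayes' rule, conditioning on where the prize voucher actually is.
If it is in any of lockers 1, 2, 5, 6, and 7 (prior 1/7 each): that locker was opened and seen not to hold the prize — ruled out; weight (1/7)·0 = 0 each.
If it is in locker 3 (prior 1/7): the attendant has no choice, probability 1; weight (1/7)·1 = 1/7.
If it is in locker 4 (prior 1/7): the attendant has 6 equally likely choices, so probability 1/6; weight (1/7)·(1/6) = 1/42.
The weights sum to 1/6.
So P(the prize voucher in locker 3 | the attendant opened locker 1, locker 2, locker 5, locker 6, and locker 7) = (1/7) / (1/6) = 6/7.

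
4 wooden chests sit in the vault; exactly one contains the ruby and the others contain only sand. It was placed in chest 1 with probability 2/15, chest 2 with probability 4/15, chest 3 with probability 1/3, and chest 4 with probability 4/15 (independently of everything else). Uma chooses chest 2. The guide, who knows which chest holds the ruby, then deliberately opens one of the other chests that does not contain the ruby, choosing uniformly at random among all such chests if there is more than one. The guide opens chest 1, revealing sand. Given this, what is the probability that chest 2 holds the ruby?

Consider each possible location of the ruby in turn.
If it is in chest 1 (prior 2/15): the guide opened chest 1, so this case is ruled out; weight (2/15)·0 = 0.
If it is in chest 2 (prior 4/15): the guide has 3 equally likely choices, so probability 1/3; weight (4/15)·(1/3) = 4/45.
If it is in chest 3 (prior 1/3): the guide has 2 equally likely choices, so probability 1/2; weight (1/3)·(1/2) = 1/6.
If it is in chest 4 (prior 4/15): the guide has 2 equally likely choices, so probability 1/2; weight (4/15)·(1/2) = 2/15.
The weights sum to 7/18.
So P(the ruby in chest 2 | the guide opened chest 1) = (4/45) / (7/18) = 8/35.

8/35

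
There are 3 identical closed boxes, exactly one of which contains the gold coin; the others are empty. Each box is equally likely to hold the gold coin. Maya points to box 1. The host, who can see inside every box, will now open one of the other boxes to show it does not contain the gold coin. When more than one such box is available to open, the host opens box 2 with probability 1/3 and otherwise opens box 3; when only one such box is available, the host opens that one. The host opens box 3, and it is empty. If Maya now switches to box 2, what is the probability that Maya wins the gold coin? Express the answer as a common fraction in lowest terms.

Condition on the true location of the gold coin.
If it is in box 1 (prior 1/3): box 2 is available but not opened, probability 2/3; weight (1/3)·(2/3) = 2/9.
If it is in box 2 (prior 1/3): only box 3 is available, probability 1; weight (1/3)·1 = 1/3.
If it is in box 3 (prior 1/3): the host opened box 3, so this case is ruled out; weight (1/3)·0 = 0.
The weights sum to 5/9.
So P(the gold coin in box 2 | the host opened box 3) = (1/3) / (5/9) = 3/5.

3/5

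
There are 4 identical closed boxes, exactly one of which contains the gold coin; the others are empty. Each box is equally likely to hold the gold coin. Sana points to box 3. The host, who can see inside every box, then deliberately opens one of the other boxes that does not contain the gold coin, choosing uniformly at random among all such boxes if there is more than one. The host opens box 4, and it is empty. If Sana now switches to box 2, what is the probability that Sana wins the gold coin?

3/8

Apply Bayes' rule, conditioning on where the gold coin actually is.
If it is in either of boxes 1 and 2 (prior 1/4 each): the host has 2 equally likely choices, so probability 1/2; weight (1/4)·(1/2) = 1/8 each.
If it is in box 3 (prior 1/4): the host has 3 equally likely choices, so probability 1/3; weight (1/4)·(1/3) = 1/12.
If it is in box 4 (prior 1/4): the host opened box 4, so this case is ruled out; weight (1/4)·0 = 0.
The weights sum to 1/3.
So P(the gold coin in box 2 | the host opened box 4) = (1/8) / (1/3) = 3/8.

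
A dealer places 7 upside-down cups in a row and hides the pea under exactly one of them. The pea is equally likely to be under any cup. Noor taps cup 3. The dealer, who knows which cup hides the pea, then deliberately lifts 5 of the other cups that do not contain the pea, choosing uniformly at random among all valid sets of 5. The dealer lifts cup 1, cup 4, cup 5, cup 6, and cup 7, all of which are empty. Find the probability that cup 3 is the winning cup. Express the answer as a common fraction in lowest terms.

Apply Bayes' rule, conditioning on where the pea actually is.
If it is under any of cups 1, 4, 5, 6, and 7 (prior 1/7 each): that cup was opened and seen not to hold the prize — ruled out; weight (1/7)·0 = 0 each.
If it is under cup 2 (prior 1/7): the dealer has no choice, probability 1; weight (1/7)·1 = 1/7.
If it is under cup 3 (prior 1/7): the dealer has 6 equally likely choices, so probability 1/6; weight (1/7)·(1/6) = 1/42.
The weights sum to 1/6.
So P(the pea under cup 3 | the dealer opened cup 1, cup 4, cup 5, cup 6, and cup 7) = (1/42) / (1/6) = 1/7.

1/7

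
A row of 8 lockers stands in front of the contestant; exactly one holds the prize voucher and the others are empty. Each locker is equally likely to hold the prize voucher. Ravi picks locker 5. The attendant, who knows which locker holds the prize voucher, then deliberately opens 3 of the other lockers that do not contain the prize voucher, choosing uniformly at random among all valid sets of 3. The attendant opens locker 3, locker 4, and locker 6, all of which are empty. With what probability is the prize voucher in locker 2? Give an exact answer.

7/32

Apply Bayes' rule, conditioning on where the prize voucher actually is.
If it is in any of lockers 1, 2, 7, and 8 (prior 1/8 each): the attendant has 20 equally likely choices, so probability 1/20; weight (1/8)·(1/20) = 1/160 each.
If it is in any of lockers 3, 4, and 6 (prior 1/8 each): that locker was opened and seen not to hold the prize — ruled out; weight (1/8)·0 = 0 each.
If it is in locker 5 (prior 1/8): the attendant has 35 equally likely choices, so probability 1/35; weight (1/8)·(1/35) = 1/280.
The weights sum to 1/35.
So P(the prize voucher in locker 2 | the attendant opened locker 3, locker 4, and locker 6) = (1/160) / (1/35) = 7/32.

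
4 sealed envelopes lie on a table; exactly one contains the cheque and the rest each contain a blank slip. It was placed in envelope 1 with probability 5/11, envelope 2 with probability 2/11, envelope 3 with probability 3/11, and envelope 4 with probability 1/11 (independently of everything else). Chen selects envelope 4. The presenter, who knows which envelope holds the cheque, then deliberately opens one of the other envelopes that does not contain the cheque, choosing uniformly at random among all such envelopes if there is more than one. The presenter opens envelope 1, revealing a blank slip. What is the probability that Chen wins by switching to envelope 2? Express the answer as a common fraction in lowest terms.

Condition on the true location of the cheque.
If it is in envelope 1 (prior 5/11): the presenter opened envelope 1, so this case is ruled out; weight (5/11)·0 = 0.
If it is in envelope 2 (prior 2/11): the presenter has 2 equally likely choices, so probability 1/2; weight (2/11)·(1/2) = 1/11.
If it is in envelope 3 (prior 3/11): the presenter has 2 equally likely choices, so probability 1/2; weight (3/11)·(1/2) = 3/22.
If it is in envelope 4 (prior 1/11): the presenter has 3 equally likely choices, so probability 1/3; weight (1/11)·(1/3) = 1/33.
The weights sum to 17/66.
So P(the cheque in envelope 2 | the presenter opened envelope 1) = (1/11) / (17/66) = 6/17.

6/17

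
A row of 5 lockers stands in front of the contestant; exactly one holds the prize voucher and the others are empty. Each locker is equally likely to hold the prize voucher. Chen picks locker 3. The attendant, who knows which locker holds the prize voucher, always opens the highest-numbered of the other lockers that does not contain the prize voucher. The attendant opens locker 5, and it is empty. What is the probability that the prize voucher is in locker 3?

Consider each possible location of the prize voucher in turn.
If it is in any of lockers 1, 2, 3, and 4 (prior 1/5 each): locker 5 is the highest-numbered option available, probability 1; weight (1/5)·1 = 1/5 each.
If it is in locker 5 (prior 1/5): the attendant opened locker 5, so this case is ruled out; weight (1/5)·0 = 0.
The weights sum to 4/5.
So P(the prize voucher in locker 3 | the attendant opened locker 5) = (1/5) / (4/5) = 1/4.

1/4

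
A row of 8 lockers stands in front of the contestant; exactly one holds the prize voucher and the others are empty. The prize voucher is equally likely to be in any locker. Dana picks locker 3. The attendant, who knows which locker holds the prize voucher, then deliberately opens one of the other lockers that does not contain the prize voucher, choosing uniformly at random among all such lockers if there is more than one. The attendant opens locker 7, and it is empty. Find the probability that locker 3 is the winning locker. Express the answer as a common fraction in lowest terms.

Apply Bayes' rule, conditioning on where the prize voucher actually is.
If it is in any of lockers 1, 2, 4, 5, 6, and 8 (prior 1/8 each): the attendant has 6 equally likely choices, so probability 1/6; weight (1/8)·(1/6) = 1/48 each.
If it is in locker 3 (prior 1/8): the attendant has 7 equally likely choices, so probability 1/7; weight (1/8)·(1/7) = 1/56.
If it is in locker 7 (prior 1/8): the attendant opened locker 7, so this case is ruled out; weight (1/8)·0 = 0.
The weights sum to 1/7.
So P(the prize voucher in locker 3 | the attendant opened locker 7) = (1/56) / (1/7) = 1/8.

1/8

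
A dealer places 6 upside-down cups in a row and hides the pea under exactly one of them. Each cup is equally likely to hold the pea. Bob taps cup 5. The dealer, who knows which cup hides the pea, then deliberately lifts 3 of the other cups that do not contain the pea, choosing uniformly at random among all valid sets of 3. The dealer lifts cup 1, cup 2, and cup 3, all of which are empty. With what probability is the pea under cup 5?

1/6

Apply Bayes' rule, conditioning on where the pea actually is.
If it is under any of cups 1, 2, and 3 (prior 1/6 each): that cup was opened and seen not to hold the prize — ruled out; weight (1/6)·0 = 0 each.
If it is under either of cups 4 and 6 (prior 1/6 each): the dealer has 4 equally likely choices, so probability 1/4; weight (1/6)·(1/4) = 1/24 each.
If it is under cup 5 (prior 1/6): the dealer has 10 equally likely choices, so probability 1/10; weight (1/6)·(1/10) = 1/60.
The weights sum to 1/10.
So P(the pea under cup 5 | the dealer opened cup 1, cup 2, and cup 3) = (1/60) / (1/10) = 1/6.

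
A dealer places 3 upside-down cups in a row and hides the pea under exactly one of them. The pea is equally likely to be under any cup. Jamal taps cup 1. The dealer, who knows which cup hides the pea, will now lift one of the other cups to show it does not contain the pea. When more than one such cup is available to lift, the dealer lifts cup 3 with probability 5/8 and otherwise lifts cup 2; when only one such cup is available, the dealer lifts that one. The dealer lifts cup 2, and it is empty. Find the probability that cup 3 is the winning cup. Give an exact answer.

Apply Bayes' rule, conditioning on where the pea actually is.
If it is under cup 1 (prior 1/3): cup 3 is available but not opened, probability 3/8; weight (1/3)·(3/8) = 1/8.
If it is under cup 2 (prior 1/3): the dealer opened cup 2, so this case is ruled out; weight (1/3)·0 = 0.
If it is under cup 3 (prior 1/3): only cup 2 is available, probability 1; weight (1/3)·1 = 1/3.
The weights sum to 11/24.
So P(the pea under cup 3 | the dealer opened cup 2) = (1/3) / (11/24) = 8/11.

8/11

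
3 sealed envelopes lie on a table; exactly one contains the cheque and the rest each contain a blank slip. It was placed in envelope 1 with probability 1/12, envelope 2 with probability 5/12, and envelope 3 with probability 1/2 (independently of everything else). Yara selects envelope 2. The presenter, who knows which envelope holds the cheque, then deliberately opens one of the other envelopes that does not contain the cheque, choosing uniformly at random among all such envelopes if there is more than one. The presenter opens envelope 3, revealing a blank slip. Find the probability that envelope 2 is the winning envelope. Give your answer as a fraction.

Condition on the true location of the cheque.
If it is in envelope 1 (prior 1/12): the presenter has no choice, probability 1; weight (1/12)·1 = 1/12.
If it is in envelope 2 (prior 5/12): the presenter has 2 equally likely choices, so probability 1/2; weight (5/12)·(1/2) = 5/24.
If it is in envelope 3 (prior 1/2): the presenter opened envelope 3, so this case is ruled out; weight (1/2)·0 = 0.
The weights sum to 7/24.
So P(the cheque in envelope 2 | the presenter opened envelope 3) = (5/24) / (7/24) = 5/7.

5/7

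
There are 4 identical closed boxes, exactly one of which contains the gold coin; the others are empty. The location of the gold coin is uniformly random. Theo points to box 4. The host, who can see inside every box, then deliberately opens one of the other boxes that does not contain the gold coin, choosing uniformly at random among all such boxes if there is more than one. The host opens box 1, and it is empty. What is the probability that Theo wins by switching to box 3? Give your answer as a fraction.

Apply Bayes' rule, conditioning on where the gold coin actually is.
If it is in box 1 (prior 1/4): the host opened box 1, so this case is ruled out; weight (1/4)·0 = 0.
If it is in either of boxes 2 and 3 (prior 1/4 each): the host has 2 equally likely choices, so probability 1/2; weight (1/4)·(1/2) = 1/8 each.
If it is in box 4 (prior 1/4): the host has 3 equally likely choices, so probability 1/3; weight (1/4)·(1/3) = 1/12.
The weights sum to 1/3.
So P(the gold coin in box 3 | the host opened box 1) = (1/8) / (1/3) = 3/8.

3/8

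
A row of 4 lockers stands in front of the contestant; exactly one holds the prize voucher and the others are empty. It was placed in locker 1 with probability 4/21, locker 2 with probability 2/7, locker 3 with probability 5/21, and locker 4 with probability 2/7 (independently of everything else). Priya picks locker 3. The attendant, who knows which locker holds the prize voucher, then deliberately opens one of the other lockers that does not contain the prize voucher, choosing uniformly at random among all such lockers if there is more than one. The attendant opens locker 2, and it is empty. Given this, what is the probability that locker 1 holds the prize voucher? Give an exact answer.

Apply Bayes' rule, conditioning on where the prize voucher actually is.
If it is in locker 1 (prior 4/21): the attendant has 2 equally likely choices, so probability 1/2; weight (4/21)·(1/2) = 2/21.
If it is in locker 2 (prior 2/7): the attendant opened locker 2, so this case is ruled out; weight (2/7)·0 = 0.
If it is in locker 3 (prior 5/21): the attendant has 3 equally likely choices, so probability 1/3; weight (5/21)·(1/3) = 5/63.
If it is in locker 4 (prior 2/7): the attendant has 2 equally likely choices, so probability 1/2; weight (2/7)·(1/2) = 1/7.
The weights sum to 20/63.
So P(the prize voucher in locker 1 | the attendant opened locker 2) = (2/21) / (20/63) = 3/10.

3/10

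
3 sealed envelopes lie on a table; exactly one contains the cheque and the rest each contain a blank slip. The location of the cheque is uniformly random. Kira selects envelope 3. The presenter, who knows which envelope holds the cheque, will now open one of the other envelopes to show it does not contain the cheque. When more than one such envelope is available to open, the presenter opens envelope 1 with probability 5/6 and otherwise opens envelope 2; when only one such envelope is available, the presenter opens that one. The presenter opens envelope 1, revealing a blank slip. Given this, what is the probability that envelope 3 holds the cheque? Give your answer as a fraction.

Apply Bayes' rule, conditioning on where the cheque actually is.
If it is in envelope 1 (prior 1/3): the presenter opened envelope 1, so this case is ruled out; weight (1/3)·0 = 0.
If it is in envelope 2 (prior 1/3): only envelope 1 is available, probability 1; weight (1/3)·1 = 1/3.
If it is in envelope 3 (prior 1/3): envelope 1 is available, opened with probability 5/6; weight (1/3)·(5/6) = 5/18.
The weights sum to 11/18.
So P(the cheque in envelope 3 | the presenter opened envelope 1) = (5/18) / (11/18) = 5/11.

5/11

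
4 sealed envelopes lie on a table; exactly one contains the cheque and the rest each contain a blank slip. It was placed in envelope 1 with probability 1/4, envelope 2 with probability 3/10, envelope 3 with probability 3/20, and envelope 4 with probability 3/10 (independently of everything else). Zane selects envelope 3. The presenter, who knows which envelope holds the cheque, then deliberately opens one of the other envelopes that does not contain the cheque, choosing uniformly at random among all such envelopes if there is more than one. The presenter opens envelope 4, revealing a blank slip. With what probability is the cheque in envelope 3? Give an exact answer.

Consider each possible location of the cheque in turn.
If it is in envelope 1 (prior 1/4): the presenter has 2 equally likely choices, so probability 1/2; weight (1/4)·(1/2) = 1/8.
If it is in envelope 2 (prior 3/10): the presenter has 2 equally likely choices, so probability 1/2; weight (3/10)·(1/2) = 3/20.
If it is in envelope 3 (prior 3/20): the presenter has 3 equally likely choices, so probability 1/3; weight (3/20)·(1/3) = 1/20.
If it is in envelope 4 (prior 3/10): the presenter opened envelope 4, so this case is ruled out; weight (3/10)·0 = 0.
The weights sum to 13/40.
So P(the cheque in envelope 3 | the presenter opened envelope 4) = (1/20) / (13/40) = 2/13.

2/13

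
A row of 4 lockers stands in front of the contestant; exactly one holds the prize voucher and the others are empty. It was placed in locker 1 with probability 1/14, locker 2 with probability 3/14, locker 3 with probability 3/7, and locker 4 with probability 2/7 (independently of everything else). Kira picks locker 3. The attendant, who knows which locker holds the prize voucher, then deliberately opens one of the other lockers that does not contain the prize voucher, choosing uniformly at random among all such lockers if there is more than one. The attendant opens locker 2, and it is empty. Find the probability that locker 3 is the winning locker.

Apply Bayes' rule, conditioning on where the prize voucher actually is.
If it is in locker 1 (prior 1/14): the attendant has 2 equally likely choices, so probability 1/2; weight (1/14)·(1/2) = 1/28.
If it is in locker 2 (prior 3/14): the attendant opened locker 2, so this case is ruled out; weight (3/14)·0 = 0.
If it is in locker 3 (prior 3/7): the attendant has 3 equally likely choices, so probability 1/3; weight (3/7)·(1/3) = 1/7.
If it is in locker 4 (prior 2/7): the attendant has 2 equally likely choices, so probability 1/2; weight (2/7)·(1/2) = 1/7.
The weights sum to 9/28.
So P(the prize voucher in locker 3 | the attendant opened locker 2) = (1/7) / (9/28) = 4/9.

4/9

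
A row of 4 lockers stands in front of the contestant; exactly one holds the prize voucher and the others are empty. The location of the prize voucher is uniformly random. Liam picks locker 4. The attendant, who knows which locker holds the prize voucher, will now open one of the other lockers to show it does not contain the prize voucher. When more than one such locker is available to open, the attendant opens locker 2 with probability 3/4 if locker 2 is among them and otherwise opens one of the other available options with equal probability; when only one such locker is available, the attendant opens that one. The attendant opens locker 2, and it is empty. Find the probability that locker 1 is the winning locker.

Consider each possible location of the prize voucher in turn.
If it is in any of lockers 1, 3, and 4 (prior 1/4 each): locker 2 is available, opened with probability 3/4; weight (1/4)·(3/4) = 3/16 each.
If it is in locker 2 (prior 1/4): the attendant opened locker 2, so this case is ruled out; weight (1/4)·0 = 0.
The weights sum to 9/16.
So P(the prize voucher in locker 1 | the attendant opened locker 2) = (3/16) / (9/16) = 1/3.

1/3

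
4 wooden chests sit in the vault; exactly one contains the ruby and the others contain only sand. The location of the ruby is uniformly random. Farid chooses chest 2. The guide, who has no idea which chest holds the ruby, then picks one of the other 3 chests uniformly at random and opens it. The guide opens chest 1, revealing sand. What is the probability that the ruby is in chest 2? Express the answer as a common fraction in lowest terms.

Because the guide chose which chest to open without knowing where the ruby is, the choice is independent of the prize location. Learning that chest 1 does not hold the ruby simply rules out that one location and leaves the remaining 3 chests still equally likely by symmetry.
So P(the ruby in chest 2) = 1/3.

1/3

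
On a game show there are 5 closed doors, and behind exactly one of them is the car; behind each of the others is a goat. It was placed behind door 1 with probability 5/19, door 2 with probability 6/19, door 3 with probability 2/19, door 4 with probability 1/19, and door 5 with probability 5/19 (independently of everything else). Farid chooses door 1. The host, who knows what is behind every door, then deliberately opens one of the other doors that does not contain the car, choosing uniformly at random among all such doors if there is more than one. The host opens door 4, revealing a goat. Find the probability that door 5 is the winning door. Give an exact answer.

20/67

Apply Bayes' rule, conditioning on where the car actually is.
If it is behind door 1 (prior 5/19): the host has 4 equally likely choices, so probability 1/4; weight (5/19)·(1/4) = 5/76.
If it is behind door 2 (prior 6/19): the host has 3 equally likely choices, so probability 1/3; weight (6/19)·(1/3) = 2/19.
If it is behind door 3 (prior 2/19): the host has 3 equally likely choices, so probability 1/3; weight (2/19)·(1/3) = 2/57.
If it is behind door 4 (prior 1/19): the host opened door 4, so this case is ruled out; weight (1/19)·0 = 0.
If it is behind door 5 (prior 5/19): the host has 3 equally likely choices, so probability 1/3; weight (5/19)·(1/3) = 5/57.
The weights sum to 67/228.
So P(the car behind door 5 | the host opened door 4) = (5/57) / (67/228) = 20/67.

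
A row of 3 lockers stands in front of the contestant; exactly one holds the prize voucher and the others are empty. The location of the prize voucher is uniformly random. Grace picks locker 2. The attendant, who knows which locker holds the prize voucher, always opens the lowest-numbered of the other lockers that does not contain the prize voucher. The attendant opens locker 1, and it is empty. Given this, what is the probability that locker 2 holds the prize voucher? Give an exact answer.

1/2

Apply Bayes' rule, conditioning on where the prize voucher actually is.
If it is in locker 1 (prior 1/3): the attendant opened locker 1, so this case is ruled out; weight (1/3)·0 = 0.
If it is in either of lockers 2 and 3 (prior 1/3 each): locker 1 is the lowest-numbered option available, probability 1; weight (1/3)·1 = 1/3 each.
The weights sum to 2/3.
So P(the prize voucher in locker 2 | the attendant opened locker 1) = (1/3) / (2/3) = 1/2.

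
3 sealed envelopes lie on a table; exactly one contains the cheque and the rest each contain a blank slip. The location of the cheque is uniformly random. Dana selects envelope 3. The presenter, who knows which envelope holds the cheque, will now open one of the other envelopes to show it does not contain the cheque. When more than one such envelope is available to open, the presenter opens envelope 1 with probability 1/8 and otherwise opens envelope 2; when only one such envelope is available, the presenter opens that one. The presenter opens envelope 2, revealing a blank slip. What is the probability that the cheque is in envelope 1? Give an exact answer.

8/15

Consider each possible location of the cheque in turn.
If it is in envelope 1 (prior 1/3): only envelope 2 is available, probability 1; weight (1/3)·1 = 1/3.
If it is in envelope 2 (prior 1/3): the presenter opened envelope 2, so this case is ruled out; weight (1/3)·0 = 0.
If it is in envelope 3 (prior 1/3): envelope 1 is available but not opened, probability 7/8; weight (1/3)·(7/8) = 7/24.
The weights sum to 5/8.
So P(the cheque in envelope 1 | the presenter opened envelope 2) = (1/3) / (5/8) = 8/15.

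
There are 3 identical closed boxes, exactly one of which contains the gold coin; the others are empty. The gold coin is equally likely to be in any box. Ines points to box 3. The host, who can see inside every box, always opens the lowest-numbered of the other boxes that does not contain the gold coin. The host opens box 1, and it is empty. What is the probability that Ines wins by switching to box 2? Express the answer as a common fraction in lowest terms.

Apply Bayes' rule, conditioning on where the gold coin actually is.
If it is in box 1 (prior 1/3): the host opened box 1, so this case is ruled out; weight (1/3)·0 = 0.
If it is in either of boxes 2 and 3 (prior 1/3 each): box 1 is the lowest-numbered option available, probability 1; weight (1/3)·1 = 1/3 each.
The weights sum to 2/3.
So P(the gold coin in box 2 | the host opened box 1) = (1/3) / (2/3) = 1/2.

1/2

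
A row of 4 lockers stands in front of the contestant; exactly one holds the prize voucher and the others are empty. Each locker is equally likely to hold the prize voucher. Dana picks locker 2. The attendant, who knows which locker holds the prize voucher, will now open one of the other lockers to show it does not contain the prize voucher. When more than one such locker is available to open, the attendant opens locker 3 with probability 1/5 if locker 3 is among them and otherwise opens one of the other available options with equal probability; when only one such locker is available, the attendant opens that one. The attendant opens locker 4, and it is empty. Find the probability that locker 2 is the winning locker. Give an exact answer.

Consider each possible location of the prize voucher in turn.
If it is in locker 1 (prior 1/4): locker 3 is available but not opened, probability 4/5; weight (1/4)·(4/5) = 1/5.
If it is in locker 2 (prior 1/4): locker 3 is available but not opened; locker 4 gets probability (1 − 1/5)/2 = 2/5; weight (1/4)·(2/5) = 1/10.
If it is in locker 3 (prior 1/4): locker 3 holds the prize so is unavailable; the attendant chooses uniformly among the 2 others, probability 1/2; weight (1/4)·(1/2) = 1/8.
If it is in locker 4 (prior 1/4): the attendant opened locker 4, so this case is ruled out; weight (1/4)·0 = 0.
The weights sum to 17/40.
So P(the prize voucher in locker 2 | the attendant opened locker 4) = (1/10) / (17/40) = 4/17.

4/17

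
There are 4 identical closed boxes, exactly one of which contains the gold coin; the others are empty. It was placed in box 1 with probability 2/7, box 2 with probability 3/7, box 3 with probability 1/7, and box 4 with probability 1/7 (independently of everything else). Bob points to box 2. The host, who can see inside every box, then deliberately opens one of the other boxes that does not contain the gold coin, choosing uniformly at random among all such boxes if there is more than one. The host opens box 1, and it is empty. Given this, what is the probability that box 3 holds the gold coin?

1/4

Consider each possible location of the gold coin in turn.
If it is in box 1 (prior 2/7): the host opened box 1, so this case is ruled out; weight (2/7)·0 = 0.
If it is in box 2 (prior 3/7): the host has 3 equally likely choices, so probability 1/3; weight (3/7)·(1/3) = 1/7.
If it is in either of boxes 3 and 4 (prior 1/7 each): the host has 2 equally likely choices, so probability 1/2; weight (1/7)·(1/2) = 1/14 each.
The weights sum to 2/7.
So P(the gold coin in box 3 | the host opened box 1) = (1/14) / (2/7) = 1/4.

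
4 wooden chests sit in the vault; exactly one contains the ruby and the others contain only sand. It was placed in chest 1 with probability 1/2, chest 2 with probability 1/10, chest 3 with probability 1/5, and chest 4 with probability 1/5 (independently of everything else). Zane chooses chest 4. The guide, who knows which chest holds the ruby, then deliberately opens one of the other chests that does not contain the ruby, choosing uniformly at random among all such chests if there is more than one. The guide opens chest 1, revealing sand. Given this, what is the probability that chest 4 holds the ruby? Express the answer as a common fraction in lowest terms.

4/13

Apply Bayes' rule, conditioning on where the ruby actually is.
If it is in chest 1 (prior 1/2): the guide opened chest 1, so this case is ruled out; weight (1/2)·0 = 0.
If it is in chest 2 (prior 1/10): the guide has 2 equally likely choices, so probability 1/2; weight (1/10)·(1/2) = 1/20.
If it is in chest 3 (prior 1/5): the guide has 2 equally likely choices, so probability 1/2; weight (1/5)·(1/2) = 1/10.
If it is in chest 4 (prior 1/5): the guide has 3 equally likely choices, so probability 1/3; weight (1/5)·(1/3) = 1/15.
The weights sum to 13/60.
So P(the ruby in chest 4 | the guide opened chest 1) = (1/15) / (13/60) = 4/13.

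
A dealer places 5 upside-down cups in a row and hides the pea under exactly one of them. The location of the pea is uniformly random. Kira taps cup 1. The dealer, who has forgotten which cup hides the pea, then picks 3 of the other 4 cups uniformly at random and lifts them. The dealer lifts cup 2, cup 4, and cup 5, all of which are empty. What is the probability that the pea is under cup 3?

1/2

Condition on the true location of the pea.
If it is under either of cups 1 and 3 (prior 1/5 each): the dealer picks exactly this set with probability 1/4 regardless, and none is the prize; weight (1/5)·(1/4) = 1/20 each.
If it is under any of cups 2, 4, and 5 (prior 1/5 each): that cup was opened and seen not to hold the prize — ruled out; weight (1/5)·0 = 0 each.
The weights sum to 1/10.
So P(the pea under cup 3 | the dealer opened cup 2, cup 4, and cup 5) = (1/20) / (1/10) = 1/2.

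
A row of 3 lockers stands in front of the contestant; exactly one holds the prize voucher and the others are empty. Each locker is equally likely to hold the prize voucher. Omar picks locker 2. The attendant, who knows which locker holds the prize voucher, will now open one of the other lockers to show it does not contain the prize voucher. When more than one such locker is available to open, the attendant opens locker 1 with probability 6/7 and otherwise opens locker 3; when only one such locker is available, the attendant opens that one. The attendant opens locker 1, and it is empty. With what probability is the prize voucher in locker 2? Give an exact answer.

Apply Bayes' rule, conditioning on where the prize voucher actually is.
If it is in locker 1 (prior 1/3): the attendant opened locker 1, so this case is ruled out; weight (1/3)·0 = 0.
If it is in locker 2 (prior 1/3): locker 1 is available, opened with probability 6/7; weight (1/3)·(6/7) = 2/7.
If it is in locker 3 (prior 1/3): only locker 1 is available, probability 1; weight (1/3)·1 = 1/3.
The weights sum to 13/21.
So P(the prize voucher in locker 2 | the attendant opened locker 1) = (2/7) / (13/21) = 6/13.

6/13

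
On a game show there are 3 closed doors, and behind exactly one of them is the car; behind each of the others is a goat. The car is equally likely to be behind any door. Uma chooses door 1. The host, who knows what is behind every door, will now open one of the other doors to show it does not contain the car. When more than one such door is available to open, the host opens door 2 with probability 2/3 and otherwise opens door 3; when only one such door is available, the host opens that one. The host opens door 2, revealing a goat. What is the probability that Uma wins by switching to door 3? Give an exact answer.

3/5

Condition on the true location of the car.
If it is behind door 1 (prior 1/3): door 2 is available, opened with probability 2/3; weight (1/3)·(2/3) = 2/9.
If it is behind door 2 (prior 1/3): the host opened door 2, so this case is ruled out; weight (1/3)·0 = 0.
If it is behind door 3 (prior 1/3): only door 2 is available, probability 1; weight (1/3)·1 = 1/3.
The weights sum to 5/9.
So P(the car behind door 3 | the host opened door 2) = (1/3) / (5/9) = 3/5.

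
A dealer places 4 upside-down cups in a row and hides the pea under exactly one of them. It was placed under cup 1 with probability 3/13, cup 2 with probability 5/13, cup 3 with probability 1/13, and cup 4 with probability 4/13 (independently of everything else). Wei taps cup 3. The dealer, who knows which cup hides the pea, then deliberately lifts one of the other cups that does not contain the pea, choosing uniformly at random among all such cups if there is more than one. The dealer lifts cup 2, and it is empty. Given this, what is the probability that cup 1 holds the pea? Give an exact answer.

9/23

Condition on the true location of the pea.
If it is under cup 1 (prior 3/13): the dealer has 2 equally likely choices, so probability 1/2; weight (3/13)·(1/2) = 3/26.
If it is under cup 2 (prior 5/13): the dealer opened cup 2, so this case is ruled out; weight (5/13)·0 = 0.
If it is under cup 3 (prior 1/13): the dealer has 3 equally likely choices, so probability 1/3; weight (1/13)·(1/3) = 1/39.
If it is under cup 4 (prior 4/13): the dealer has 2 equally likely choices, so probability 1/2; weight (4/13)·(1/2) = 2/13.
The weights sum to 23/78.
So P(the pea under cup 1 | the dealer opened cup 2) = (3/26) / (23/78) = 9/23.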